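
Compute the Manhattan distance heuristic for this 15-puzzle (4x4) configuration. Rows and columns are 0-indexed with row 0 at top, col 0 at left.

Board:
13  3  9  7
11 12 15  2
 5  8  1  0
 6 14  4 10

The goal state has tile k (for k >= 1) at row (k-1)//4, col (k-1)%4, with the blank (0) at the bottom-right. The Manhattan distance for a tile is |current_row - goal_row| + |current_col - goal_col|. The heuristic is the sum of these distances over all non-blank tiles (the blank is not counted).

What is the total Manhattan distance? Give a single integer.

Tile 13: (0,0)->(3,0) = 3
Tile 3: (0,1)->(0,2) = 1
Tile 9: (0,2)->(2,0) = 4
Tile 7: (0,3)->(1,2) = 2
Tile 11: (1,0)->(2,2) = 3
Tile 12: (1,1)->(2,3) = 3
Tile 15: (1,2)->(3,2) = 2
Tile 2: (1,3)->(0,1) = 3
Tile 5: (2,0)->(1,0) = 1
Tile 8: (2,1)->(1,3) = 3
Tile 1: (2,2)->(0,0) = 4
Tile 6: (3,0)->(1,1) = 3
Tile 14: (3,1)->(3,1) = 0
Tile 4: (3,2)->(0,3) = 4
Tile 10: (3,3)->(2,1) = 3
Sum: 3 + 1 + 4 + 2 + 3 + 3 + 2 + 3 + 1 + 3 + 4 + 3 + 0 + 4 + 3 = 39

Answer: 39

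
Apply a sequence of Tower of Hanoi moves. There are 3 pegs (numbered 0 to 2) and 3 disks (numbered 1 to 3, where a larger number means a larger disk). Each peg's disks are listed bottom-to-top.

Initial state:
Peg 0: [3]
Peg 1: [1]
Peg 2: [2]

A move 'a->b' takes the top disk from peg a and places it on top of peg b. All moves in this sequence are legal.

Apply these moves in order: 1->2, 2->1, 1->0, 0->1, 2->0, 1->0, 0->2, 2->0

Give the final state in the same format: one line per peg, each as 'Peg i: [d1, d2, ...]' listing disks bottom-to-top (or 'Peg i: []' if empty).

After move 1 (1->2):
Peg 0: [3]
Peg 1: []
Peg 2: [2, 1]

After move 2 (2->1):
Peg 0: [3]
Peg 1: [1]
Peg 2: [2]

After move 3 (1->0):
Peg 0: [3, 1]
Peg 1: []
Peg 2: [2]

After move 4 (0->1):
Peg 0: [3]
Peg 1: [1]
Peg 2: [2]

After move 5 (2->0):
Peg 0: [3, 2]
Peg 1: [1]
Peg 2: []

After move 6 (1->0):
Peg 0: [3, 2, 1]
Peg 1: []
Peg 2: []

After move 7 (0->2):
Peg 0: [3, 2]
Peg 1: []
Peg 2: [1]

After move 8 (2->0):
Peg 0: [3, 2, 1]
Peg 1: []
Peg 2: []

Answer: Peg 0: [3, 2, 1]
Peg 1: []
Peg 2: []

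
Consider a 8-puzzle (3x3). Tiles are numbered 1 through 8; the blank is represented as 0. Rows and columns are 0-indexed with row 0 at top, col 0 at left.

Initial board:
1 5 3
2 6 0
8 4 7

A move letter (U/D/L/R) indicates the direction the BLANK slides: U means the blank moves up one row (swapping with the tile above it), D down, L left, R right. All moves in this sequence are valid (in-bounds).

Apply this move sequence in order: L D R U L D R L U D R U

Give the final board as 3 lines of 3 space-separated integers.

After move 1 (L):
1 5 3
2 0 6
8 4 7

After move 2 (D):
1 5 3
2 4 6
8 0 7

After move 3 (R):
1 5 3
2 4 6
8 7 0

After move 4 (U):
1 5 3
2 4 0
8 7 6

After move 5 (L):
1 5 3
2 0 4
8 7 6

After move 6 (D):
1 5 3
2 7 4
8 0 6

After move 7 (R):
1 5 3
2 7 4
8 6 0

After move 8 (L):
1 5 3
2 7 4
8 0 6

After move 9 (U):
1 5 3
2 0 4
8 7 6

After move 10 (D):
1 5 3
2 7 4
8 0 6

After move 11 (R):
1 5 3
2 7 4
8 6 0

After move 12 (U):
1 5 3
2 7 0
8 6 4

Answer: 1 5 3
2 7 0
8 6 4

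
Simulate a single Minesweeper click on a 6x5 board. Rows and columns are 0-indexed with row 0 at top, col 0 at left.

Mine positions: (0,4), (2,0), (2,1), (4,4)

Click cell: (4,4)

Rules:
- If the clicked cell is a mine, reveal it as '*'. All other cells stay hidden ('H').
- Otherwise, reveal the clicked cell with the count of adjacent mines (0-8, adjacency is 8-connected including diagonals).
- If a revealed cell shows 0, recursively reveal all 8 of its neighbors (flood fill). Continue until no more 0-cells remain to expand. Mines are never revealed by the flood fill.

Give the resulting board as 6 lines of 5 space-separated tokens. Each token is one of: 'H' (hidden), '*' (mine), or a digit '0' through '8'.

H H H H H
H H H H H
H H H H H
H H H H H
H H H H *
H H H H H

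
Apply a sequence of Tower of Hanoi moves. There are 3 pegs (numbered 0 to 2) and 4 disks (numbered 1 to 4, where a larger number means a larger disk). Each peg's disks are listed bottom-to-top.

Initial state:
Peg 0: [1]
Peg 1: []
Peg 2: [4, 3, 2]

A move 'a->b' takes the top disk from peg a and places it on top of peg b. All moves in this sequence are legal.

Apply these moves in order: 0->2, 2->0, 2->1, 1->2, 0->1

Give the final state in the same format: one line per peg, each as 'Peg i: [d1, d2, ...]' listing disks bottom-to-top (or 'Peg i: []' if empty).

After move 1 (0->2):
Peg 0: []
Peg 1: []
Peg 2: [4, 3, 2, 1]

After move 2 (2->0):
Peg 0: [1]
Peg 1: []
Peg 2: [4, 3, 2]

After move 3 (2->1):
Peg 0: [1]
Peg 1: [2]
Peg 2: [4, 3]

After move 4 (1->2):
Peg 0: [1]
Peg 1: []
Peg 2: [4, 3, 2]

After move 5 (0->1):
Peg 0: []
Peg 1: [1]
Peg 2: [4, 3, 2]

Answer: Peg 0: []
Peg 1: [1]
Peg 2: [4, 3, 2]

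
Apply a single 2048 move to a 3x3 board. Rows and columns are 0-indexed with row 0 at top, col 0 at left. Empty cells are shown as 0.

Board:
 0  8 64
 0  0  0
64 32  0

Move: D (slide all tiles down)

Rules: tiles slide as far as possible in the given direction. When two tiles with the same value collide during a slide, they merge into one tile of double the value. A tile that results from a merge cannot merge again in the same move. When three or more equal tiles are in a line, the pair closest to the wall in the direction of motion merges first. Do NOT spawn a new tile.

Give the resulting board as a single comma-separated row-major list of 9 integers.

Answer: 0, 0, 0, 0, 8, 0, 64, 32, 64

Derivation:
Slide down:
col 0: [0, 0, 64] -> [0, 0, 64]
col 1: [8, 0, 32] -> [0, 8, 32]
col 2: [64, 0, 0] -> [0, 0, 64]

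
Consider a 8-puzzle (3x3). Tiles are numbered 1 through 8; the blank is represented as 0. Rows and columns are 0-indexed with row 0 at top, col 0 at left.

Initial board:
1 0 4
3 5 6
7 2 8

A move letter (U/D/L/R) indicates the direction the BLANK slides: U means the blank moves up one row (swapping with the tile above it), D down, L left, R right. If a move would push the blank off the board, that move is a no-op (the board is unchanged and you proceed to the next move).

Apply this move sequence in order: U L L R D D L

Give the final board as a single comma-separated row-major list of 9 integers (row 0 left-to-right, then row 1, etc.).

After move 1 (U):
1 0 4
3 5 6
7 2 8

After move 2 (L):
0 1 4
3 5 6
7 2 8

After move 3 (L):
0 1 4
3 5 6
7 2 8

After move 4 (R):
1 0 4
3 5 6
7 2 8

After move 5 (D):
1 5 4
3 0 6
7 2 8

After move 6 (D):
1 5 4
3 2 6
7 0 8

After move 7 (L):
1 5 4
3 2 6
0 7 8

Answer: 1, 5, 4, 3, 2, 6, 0, 7, 8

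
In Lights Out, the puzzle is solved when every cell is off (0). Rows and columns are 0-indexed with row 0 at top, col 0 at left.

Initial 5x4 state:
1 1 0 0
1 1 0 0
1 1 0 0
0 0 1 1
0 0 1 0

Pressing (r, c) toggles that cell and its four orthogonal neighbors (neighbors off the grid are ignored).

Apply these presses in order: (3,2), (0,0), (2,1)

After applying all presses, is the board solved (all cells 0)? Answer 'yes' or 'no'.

After press 1 at (3,2):
1 1 0 0
1 1 0 0
1 1 1 0
0 1 0 0
0 0 0 0

After press 2 at (0,0):
0 0 0 0
0 1 0 0
1 1 1 0
0 1 0 0
0 0 0 0

After press 3 at (2,1):
0 0 0 0
0 0 0 0
0 0 0 0
0 0 0 0
0 0 0 0

Lights still on: 0

Answer: yes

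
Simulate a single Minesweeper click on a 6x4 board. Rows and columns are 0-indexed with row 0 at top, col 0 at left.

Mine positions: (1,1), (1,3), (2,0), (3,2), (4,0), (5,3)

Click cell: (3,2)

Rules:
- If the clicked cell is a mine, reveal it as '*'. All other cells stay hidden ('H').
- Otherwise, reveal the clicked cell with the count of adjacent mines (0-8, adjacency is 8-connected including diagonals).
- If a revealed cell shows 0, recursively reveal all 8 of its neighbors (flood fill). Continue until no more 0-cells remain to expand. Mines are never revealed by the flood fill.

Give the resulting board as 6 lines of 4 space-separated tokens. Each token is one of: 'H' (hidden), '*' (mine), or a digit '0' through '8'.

H H H H
H H H H
H H H H
H H * H
H H H H
H H H H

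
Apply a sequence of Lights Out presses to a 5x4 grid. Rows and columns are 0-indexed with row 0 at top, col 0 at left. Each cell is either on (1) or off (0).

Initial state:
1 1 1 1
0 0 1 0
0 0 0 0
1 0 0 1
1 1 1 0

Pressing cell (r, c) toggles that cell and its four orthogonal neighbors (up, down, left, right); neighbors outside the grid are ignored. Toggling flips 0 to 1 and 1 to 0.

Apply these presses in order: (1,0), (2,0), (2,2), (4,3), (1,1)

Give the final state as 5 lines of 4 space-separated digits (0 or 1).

Answer: 0 0 1 1
1 0 1 0
0 1 1 1
0 0 1 0
1 1 0 1

Derivation:
After press 1 at (1,0):
0 1 1 1
1 1 1 0
1 0 0 0
1 0 0 1
1 1 1 0

After press 2 at (2,0):
0 1 1 1
0 1 1 0
0 1 0 0
0 0 0 1
1 1 1 0

After press 3 at (2,2):
0 1 1 1
0 1 0 0
0 0 1 1
0 0 1 1
1 1 1 0

After press 4 at (4,3):
0 1 1 1
0 1 0 0
0 0 1 1
0 0 1 0
1 1 0 1

After press 5 at (1,1):
0 0 1 1
1 0 1 0
0 1 1 1
0 0 1 0
1 1 0 1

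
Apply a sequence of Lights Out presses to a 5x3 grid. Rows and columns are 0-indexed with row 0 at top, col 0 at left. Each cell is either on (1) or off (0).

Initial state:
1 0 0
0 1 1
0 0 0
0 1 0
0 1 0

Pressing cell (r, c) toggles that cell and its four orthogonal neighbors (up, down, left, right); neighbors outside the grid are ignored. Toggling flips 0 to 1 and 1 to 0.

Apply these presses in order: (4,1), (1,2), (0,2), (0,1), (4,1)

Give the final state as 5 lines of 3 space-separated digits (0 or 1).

Answer: 0 0 1
0 1 1
0 0 1
0 1 0
0 1 0

Derivation:
After press 1 at (4,1):
1 0 0
0 1 1
0 0 0
0 0 0
1 0 1

After press 2 at (1,2):
1 0 1
0 0 0
0 0 1
0 0 0
1 0 1

After press 3 at (0,2):
1 1 0
0 0 1
0 0 1
0 0 0
1 0 1

After press 4 at (0,1):
0 0 1
0 1 1
0 0 1
0 0 0
1 0 1

After press 5 at (4,1):
0 0 1
0 1 1
0 0 1
0 1 0
0 1 0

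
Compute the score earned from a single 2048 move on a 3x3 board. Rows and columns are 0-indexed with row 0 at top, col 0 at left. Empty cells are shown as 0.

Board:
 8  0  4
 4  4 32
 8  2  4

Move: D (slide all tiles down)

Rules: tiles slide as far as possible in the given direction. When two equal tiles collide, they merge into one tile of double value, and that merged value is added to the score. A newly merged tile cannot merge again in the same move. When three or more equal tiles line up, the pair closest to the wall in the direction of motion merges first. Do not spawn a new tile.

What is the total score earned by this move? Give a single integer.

Answer: 0

Derivation:
Slide down:
col 0: [8, 4, 8] -> [8, 4, 8]  score +0 (running 0)
col 1: [0, 4, 2] -> [0, 4, 2]  score +0 (running 0)
col 2: [4, 32, 4] -> [4, 32, 4]  score +0 (running 0)
Board after move:
 8  0  4
 4  4 32
 8  2  4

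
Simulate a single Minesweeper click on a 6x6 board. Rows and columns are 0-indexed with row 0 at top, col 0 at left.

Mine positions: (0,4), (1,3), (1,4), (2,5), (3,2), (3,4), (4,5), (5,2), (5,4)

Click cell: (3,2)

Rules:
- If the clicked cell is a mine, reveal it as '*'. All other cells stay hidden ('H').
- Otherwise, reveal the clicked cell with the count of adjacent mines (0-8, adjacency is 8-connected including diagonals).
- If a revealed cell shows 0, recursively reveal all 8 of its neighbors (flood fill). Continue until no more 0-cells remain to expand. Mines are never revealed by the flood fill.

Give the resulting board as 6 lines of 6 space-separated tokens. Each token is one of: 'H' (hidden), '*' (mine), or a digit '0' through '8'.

H H H H H H
H H H H H H
H H H H H H
H H * H H H
H H H H H H
H H H H H H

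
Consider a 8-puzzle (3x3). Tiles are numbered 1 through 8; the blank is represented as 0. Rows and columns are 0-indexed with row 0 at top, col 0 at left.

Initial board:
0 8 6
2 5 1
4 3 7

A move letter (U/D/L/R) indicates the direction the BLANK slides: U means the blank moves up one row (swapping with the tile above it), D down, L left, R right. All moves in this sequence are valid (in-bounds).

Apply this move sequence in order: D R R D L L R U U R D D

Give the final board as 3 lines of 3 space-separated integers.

After move 1 (D):
2 8 6
0 5 1
4 3 7

After move 2 (R):
2 8 6
5 0 1
4 3 7

After move 3 (R):
2 8 6
5 1 0
4 3 7

After move 4 (D):
2 8 6
5 1 7
4 3 0

After move 5 (L):
2 8 6
5 1 7
4 0 3

After move 6 (L):
2 8 6
5 1 7
0 4 3

After move 7 (R):
2 8 6
5 1 7
4 0 3

After move 8 (U):
2 8 6
5 0 7
4 1 3

After move 9 (U):
2 0 6
5 8 7
4 1 3

After move 10 (R):
2 6 0
5 8 7
4 1 3

After move 11 (D):
2 6 7
5 8 0
4 1 3

After move 12 (D):
2 6 7
5 8 3
4 1 0

Answer: 2 6 7
5 8 3
4 1 0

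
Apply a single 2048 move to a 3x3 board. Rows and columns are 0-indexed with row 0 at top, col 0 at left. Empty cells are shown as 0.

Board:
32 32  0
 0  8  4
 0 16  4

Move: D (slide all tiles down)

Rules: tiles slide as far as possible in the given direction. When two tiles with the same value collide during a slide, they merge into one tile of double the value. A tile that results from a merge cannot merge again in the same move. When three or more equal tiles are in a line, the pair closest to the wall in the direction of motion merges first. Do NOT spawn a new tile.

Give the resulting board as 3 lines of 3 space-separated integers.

Answer:  0 32  0
 0  8  0
32 16  8

Derivation:
Slide down:
col 0: [32, 0, 0] -> [0, 0, 32]
col 1: [32, 8, 16] -> [32, 8, 16]
col 2: [0, 4, 4] -> [0, 0, 8]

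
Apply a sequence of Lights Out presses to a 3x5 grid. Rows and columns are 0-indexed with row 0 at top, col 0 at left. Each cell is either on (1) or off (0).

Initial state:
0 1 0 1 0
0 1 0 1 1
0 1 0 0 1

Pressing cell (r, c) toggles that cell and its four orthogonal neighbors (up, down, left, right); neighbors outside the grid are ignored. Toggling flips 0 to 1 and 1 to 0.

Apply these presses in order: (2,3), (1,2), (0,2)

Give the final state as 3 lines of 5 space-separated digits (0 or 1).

Answer: 0 0 0 0 0
0 0 0 1 1
0 1 0 1 0

Derivation:
After press 1 at (2,3):
0 1 0 1 0
0 1 0 0 1
0 1 1 1 0

After press 2 at (1,2):
0 1 1 1 0
0 0 1 1 1
0 1 0 1 0

After press 3 at (0,2):
0 0 0 0 0
0 0 0 1 1
0 1 0 1 0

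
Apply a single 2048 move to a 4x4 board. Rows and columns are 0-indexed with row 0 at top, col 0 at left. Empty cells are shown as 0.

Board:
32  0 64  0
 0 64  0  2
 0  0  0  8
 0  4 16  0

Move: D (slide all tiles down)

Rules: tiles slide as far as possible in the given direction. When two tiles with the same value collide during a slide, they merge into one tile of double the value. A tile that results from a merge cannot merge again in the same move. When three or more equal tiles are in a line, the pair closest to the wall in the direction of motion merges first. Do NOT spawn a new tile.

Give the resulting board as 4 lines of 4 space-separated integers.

Slide down:
col 0: [32, 0, 0, 0] -> [0, 0, 0, 32]
col 1: [0, 64, 0, 4] -> [0, 0, 64, 4]
col 2: [64, 0, 0, 16] -> [0, 0, 64, 16]
col 3: [0, 2, 8, 0] -> [0, 0, 2, 8]

Answer:  0  0  0  0
 0  0  0  0
 0 64 64  2
32  4 16  8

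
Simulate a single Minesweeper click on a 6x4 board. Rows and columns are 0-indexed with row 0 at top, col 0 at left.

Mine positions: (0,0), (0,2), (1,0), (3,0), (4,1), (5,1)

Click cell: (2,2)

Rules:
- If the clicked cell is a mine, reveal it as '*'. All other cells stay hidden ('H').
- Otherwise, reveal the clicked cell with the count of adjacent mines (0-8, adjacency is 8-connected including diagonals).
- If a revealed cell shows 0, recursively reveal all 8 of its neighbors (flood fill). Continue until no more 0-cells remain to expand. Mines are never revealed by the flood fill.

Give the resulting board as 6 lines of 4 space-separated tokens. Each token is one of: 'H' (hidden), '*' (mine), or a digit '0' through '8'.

H H H H
H 3 1 1
H 2 0 0
H 2 1 0
H H 2 0
H H 2 0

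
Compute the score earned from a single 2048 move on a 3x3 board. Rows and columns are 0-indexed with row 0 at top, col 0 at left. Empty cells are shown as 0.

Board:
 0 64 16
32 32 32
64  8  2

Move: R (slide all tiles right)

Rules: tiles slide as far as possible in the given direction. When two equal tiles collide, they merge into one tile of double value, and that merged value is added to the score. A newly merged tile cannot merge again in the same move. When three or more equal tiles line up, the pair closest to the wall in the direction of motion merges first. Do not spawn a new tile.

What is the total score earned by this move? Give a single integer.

Answer: 64

Derivation:
Slide right:
row 0: [0, 64, 16] -> [0, 64, 16]  score +0 (running 0)
row 1: [32, 32, 32] -> [0, 32, 64]  score +64 (running 64)
row 2: [64, 8, 2] -> [64, 8, 2]  score +0 (running 64)
Board after move:
 0 64 16
 0 32 64
64  8  2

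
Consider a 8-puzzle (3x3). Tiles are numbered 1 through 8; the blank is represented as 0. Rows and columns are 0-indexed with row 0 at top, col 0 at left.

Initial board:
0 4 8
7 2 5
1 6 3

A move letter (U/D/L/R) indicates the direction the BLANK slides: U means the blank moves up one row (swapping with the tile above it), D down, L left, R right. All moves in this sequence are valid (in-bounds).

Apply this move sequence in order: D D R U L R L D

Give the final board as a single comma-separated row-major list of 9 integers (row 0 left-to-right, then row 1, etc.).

Answer: 7, 4, 8, 6, 1, 5, 0, 2, 3

Derivation:
After move 1 (D):
7 4 8
0 2 5
1 6 3

After move 2 (D):
7 4 8
1 2 5
0 6 3

After move 3 (R):
7 4 8
1 2 5
6 0 3

After move 4 (U):
7 4 8
1 0 5
6 2 3

After move 5 (L):
7 4 8
0 1 5
6 2 3

After move 6 (R):
7 4 8
1 0 5
6 2 3

After move 7 (L):
7 4 8
0 1 5
6 2 3

After move 8 (D):
7 4 8
6 1 5
0 2 3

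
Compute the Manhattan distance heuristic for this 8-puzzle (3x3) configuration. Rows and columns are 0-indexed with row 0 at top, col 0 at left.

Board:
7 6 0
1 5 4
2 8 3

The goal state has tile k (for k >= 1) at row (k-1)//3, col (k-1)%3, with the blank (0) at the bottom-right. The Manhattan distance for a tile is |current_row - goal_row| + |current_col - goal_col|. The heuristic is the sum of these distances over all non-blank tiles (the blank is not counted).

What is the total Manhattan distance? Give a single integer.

Tile 7: (0,0)->(2,0) = 2
Tile 6: (0,1)->(1,2) = 2
Tile 1: (1,0)->(0,0) = 1
Tile 5: (1,1)->(1,1) = 0
Tile 4: (1,2)->(1,0) = 2
Tile 2: (2,0)->(0,1) = 3
Tile 8: (2,1)->(2,1) = 0
Tile 3: (2,2)->(0,2) = 2
Sum: 2 + 2 + 1 + 0 + 2 + 3 + 0 + 2 = 12

Answer: 12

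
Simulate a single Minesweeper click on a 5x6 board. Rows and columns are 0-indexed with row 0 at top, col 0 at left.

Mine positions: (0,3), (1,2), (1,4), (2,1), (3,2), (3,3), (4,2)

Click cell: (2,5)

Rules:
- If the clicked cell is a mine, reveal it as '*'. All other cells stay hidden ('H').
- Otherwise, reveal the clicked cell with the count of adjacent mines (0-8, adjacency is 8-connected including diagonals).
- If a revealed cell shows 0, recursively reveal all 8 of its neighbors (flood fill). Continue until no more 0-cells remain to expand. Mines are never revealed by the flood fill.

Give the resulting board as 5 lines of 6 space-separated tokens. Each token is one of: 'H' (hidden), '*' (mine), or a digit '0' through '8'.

H H H H H H
H H H H H H
H H H H H 1
H H H H H H
H H H H H H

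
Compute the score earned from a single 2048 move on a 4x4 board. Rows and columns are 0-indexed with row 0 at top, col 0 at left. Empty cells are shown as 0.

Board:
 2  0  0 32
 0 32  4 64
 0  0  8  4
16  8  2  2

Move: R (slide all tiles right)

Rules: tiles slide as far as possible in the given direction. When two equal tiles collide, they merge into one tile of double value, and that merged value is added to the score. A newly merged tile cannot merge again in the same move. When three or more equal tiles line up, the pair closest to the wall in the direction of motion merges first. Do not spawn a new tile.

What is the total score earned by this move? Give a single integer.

Slide right:
row 0: [2, 0, 0, 32] -> [0, 0, 2, 32]  score +0 (running 0)
row 1: [0, 32, 4, 64] -> [0, 32, 4, 64]  score +0 (running 0)
row 2: [0, 0, 8, 4] -> [0, 0, 8, 4]  score +0 (running 0)
row 3: [16, 8, 2, 2] -> [0, 16, 8, 4]  score +4 (running 4)
Board after move:
 0  0  2 32
 0 32  4 64
 0  0  8  4
 0 16  8  4

Answer: 4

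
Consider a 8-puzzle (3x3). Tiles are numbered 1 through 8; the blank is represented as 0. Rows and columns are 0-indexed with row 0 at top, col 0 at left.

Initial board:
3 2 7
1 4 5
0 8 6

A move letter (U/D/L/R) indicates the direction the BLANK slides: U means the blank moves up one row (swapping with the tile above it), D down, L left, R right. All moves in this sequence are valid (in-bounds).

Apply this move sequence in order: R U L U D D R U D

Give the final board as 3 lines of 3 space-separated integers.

Answer: 3 2 7
8 1 5
4 0 6

Derivation:
After move 1 (R):
3 2 7
1 4 5
8 0 6

After move 2 (U):
3 2 7
1 0 5
8 4 6

After move 3 (L):
3 2 7
0 1 5
8 4 6

After move 4 (U):
0 2 7
3 1 5
8 4 6

After move 5 (D):
3 2 7
0 1 5
8 4 6

After move 6 (D):
3 2 7
8 1 5
0 4 6

After move 7 (R):
3 2 7
8 1 5
4 0 6

After move 8 (U):
3 2 7
8 0 5
4 1 6

After move 9 (D):
3 2 7
8 1 5
4 0 6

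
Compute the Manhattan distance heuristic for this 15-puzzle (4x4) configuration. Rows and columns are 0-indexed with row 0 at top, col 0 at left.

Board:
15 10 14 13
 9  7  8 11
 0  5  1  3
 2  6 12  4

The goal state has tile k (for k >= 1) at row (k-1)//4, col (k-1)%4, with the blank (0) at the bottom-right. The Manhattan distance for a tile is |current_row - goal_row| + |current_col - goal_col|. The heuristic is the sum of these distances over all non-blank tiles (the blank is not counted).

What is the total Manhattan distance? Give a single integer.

Tile 15: (0,0)->(3,2) = 5
Tile 10: (0,1)->(2,1) = 2
Tile 14: (0,2)->(3,1) = 4
Tile 13: (0,3)->(3,0) = 6
Tile 9: (1,0)->(2,0) = 1
Tile 7: (1,1)->(1,2) = 1
Tile 8: (1,2)->(1,3) = 1
Tile 11: (1,3)->(2,2) = 2
Tile 5: (2,1)->(1,0) = 2
Tile 1: (2,2)->(0,0) = 4
Tile 3: (2,3)->(0,2) = 3
Tile 2: (3,0)->(0,1) = 4
Tile 6: (3,1)->(1,1) = 2
Tile 12: (3,2)->(2,3) = 2
Tile 4: (3,3)->(0,3) = 3
Sum: 5 + 2 + 4 + 6 + 1 + 1 + 1 + 2 + 2 + 4 + 3 + 4 + 2 + 2 + 3 = 42

Answer: 42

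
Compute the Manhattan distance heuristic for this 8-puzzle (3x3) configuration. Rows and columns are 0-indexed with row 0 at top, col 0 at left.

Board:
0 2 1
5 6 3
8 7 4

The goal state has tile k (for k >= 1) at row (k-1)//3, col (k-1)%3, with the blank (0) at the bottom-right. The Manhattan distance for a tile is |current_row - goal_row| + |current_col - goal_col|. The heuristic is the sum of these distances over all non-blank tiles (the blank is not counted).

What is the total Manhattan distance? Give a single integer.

Tile 2: (0,1)->(0,1) = 0
Tile 1: (0,2)->(0,0) = 2
Tile 5: (1,0)->(1,1) = 1
Tile 6: (1,1)->(1,2) = 1
Tile 3: (1,2)->(0,2) = 1
Tile 8: (2,0)->(2,1) = 1
Tile 7: (2,1)->(2,0) = 1
Tile 4: (2,2)->(1,0) = 3
Sum: 0 + 2 + 1 + 1 + 1 + 1 + 1 + 3 = 10

Answer: 10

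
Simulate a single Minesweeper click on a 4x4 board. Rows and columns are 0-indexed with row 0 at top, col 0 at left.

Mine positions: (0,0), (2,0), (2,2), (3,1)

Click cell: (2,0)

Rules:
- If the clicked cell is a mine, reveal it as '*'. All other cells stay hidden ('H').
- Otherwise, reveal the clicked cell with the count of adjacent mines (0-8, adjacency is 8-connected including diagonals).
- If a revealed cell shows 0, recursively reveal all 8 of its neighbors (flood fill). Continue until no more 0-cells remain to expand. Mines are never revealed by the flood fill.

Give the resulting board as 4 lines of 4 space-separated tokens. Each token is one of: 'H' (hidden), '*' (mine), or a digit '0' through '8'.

H H H H
H H H H
* H H H
H H H H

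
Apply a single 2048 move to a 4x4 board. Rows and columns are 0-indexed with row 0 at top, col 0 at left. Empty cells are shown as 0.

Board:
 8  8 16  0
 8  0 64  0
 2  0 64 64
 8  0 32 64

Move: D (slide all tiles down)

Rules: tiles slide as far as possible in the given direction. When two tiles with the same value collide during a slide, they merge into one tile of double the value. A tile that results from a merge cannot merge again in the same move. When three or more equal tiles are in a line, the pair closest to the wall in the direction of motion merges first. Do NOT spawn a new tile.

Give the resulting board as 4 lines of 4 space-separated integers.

Answer:   0   0   0   0
 16   0  16   0
  2   0 128   0
  8   8  32 128

Derivation:
Slide down:
col 0: [8, 8, 2, 8] -> [0, 16, 2, 8]
col 1: [8, 0, 0, 0] -> [0, 0, 0, 8]
col 2: [16, 64, 64, 32] -> [0, 16, 128, 32]
col 3: [0, 0, 64, 64] -> [0, 0, 0, 128]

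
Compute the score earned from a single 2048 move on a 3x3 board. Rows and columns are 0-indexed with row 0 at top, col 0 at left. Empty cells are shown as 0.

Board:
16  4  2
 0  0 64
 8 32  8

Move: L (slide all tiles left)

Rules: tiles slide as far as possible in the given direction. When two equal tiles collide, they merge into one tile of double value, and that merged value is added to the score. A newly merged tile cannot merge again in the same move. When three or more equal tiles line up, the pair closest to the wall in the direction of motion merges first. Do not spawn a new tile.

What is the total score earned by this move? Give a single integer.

Answer: 0

Derivation:
Slide left:
row 0: [16, 4, 2] -> [16, 4, 2]  score +0 (running 0)
row 1: [0, 0, 64] -> [64, 0, 0]  score +0 (running 0)
row 2: [8, 32, 8] -> [8, 32, 8]  score +0 (running 0)
Board after move:
16  4  2
64  0  0
 8 32  8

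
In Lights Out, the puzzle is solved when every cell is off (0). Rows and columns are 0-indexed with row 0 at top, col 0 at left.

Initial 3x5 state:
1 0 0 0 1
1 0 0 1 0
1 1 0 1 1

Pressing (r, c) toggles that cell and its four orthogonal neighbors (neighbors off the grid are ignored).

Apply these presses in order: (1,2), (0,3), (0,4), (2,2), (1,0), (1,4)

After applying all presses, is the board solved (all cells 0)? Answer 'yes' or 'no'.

Answer: yes

Derivation:
After press 1 at (1,2):
1 0 1 0 1
1 1 1 0 0
1 1 1 1 1

After press 2 at (0,3):
1 0 0 1 0
1 1 1 1 0
1 1 1 1 1

After press 3 at (0,4):
1 0 0 0 1
1 1 1 1 1
1 1 1 1 1

After press 4 at (2,2):
1 0 0 0 1
1 1 0 1 1
1 0 0 0 1

After press 5 at (1,0):
0 0 0 0 1
0 0 0 1 1
0 0 0 0 1

After press 6 at (1,4):
0 0 0 0 0
0 0 0 0 0
0 0 0 0 0

Lights still on: 0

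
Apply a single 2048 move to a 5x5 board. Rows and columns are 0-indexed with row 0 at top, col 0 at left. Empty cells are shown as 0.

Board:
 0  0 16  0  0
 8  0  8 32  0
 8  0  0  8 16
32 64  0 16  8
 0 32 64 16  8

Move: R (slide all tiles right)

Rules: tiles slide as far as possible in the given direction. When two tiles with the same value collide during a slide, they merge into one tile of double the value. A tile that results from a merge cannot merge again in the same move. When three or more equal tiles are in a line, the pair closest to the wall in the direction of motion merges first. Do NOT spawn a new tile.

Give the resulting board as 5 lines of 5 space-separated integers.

Slide right:
row 0: [0, 0, 16, 0, 0] -> [0, 0, 0, 0, 16]
row 1: [8, 0, 8, 32, 0] -> [0, 0, 0, 16, 32]
row 2: [8, 0, 0, 8, 16] -> [0, 0, 0, 16, 16]
row 3: [32, 64, 0, 16, 8] -> [0, 32, 64, 16, 8]
row 4: [0, 32, 64, 16, 8] -> [0, 32, 64, 16, 8]

Answer:  0  0  0  0 16
 0  0  0 16 32
 0  0  0 16 16
 0 32 64 16  8
 0 32 64 16  8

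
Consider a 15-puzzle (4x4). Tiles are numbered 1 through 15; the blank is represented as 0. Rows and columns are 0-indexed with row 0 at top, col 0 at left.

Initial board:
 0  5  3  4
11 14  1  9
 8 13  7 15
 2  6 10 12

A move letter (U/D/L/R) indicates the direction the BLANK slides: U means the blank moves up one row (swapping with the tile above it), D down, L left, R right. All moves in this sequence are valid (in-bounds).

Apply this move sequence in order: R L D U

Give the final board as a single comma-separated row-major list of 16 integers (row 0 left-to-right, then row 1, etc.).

Answer: 0, 5, 3, 4, 11, 14, 1, 9, 8, 13, 7, 15, 2, 6, 10, 12

Derivation:
After move 1 (R):
 5  0  3  4
11 14  1  9
 8 13  7 15
 2  6 10 12

After move 2 (L):
 0  5  3  4
11 14  1  9
 8 13  7 15
 2  6 10 12

After move 3 (D):
11  5  3  4
 0 14  1  9
 8 13  7 15
 2  6 10 12

After move 4 (U):
 0  5  3  4
11 14  1  9
 8 13  7 15
 2  6 10 12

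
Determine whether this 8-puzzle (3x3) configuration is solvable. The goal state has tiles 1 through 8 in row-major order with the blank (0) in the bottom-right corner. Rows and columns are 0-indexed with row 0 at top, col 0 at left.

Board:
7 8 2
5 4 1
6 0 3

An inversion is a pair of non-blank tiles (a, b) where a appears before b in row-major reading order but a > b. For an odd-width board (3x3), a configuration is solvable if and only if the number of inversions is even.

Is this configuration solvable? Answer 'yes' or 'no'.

Answer: no

Derivation:
Inversions (pairs i<j in row-major order where tile[i] > tile[j] > 0): 19
19 is odd, so the puzzle is not solvable.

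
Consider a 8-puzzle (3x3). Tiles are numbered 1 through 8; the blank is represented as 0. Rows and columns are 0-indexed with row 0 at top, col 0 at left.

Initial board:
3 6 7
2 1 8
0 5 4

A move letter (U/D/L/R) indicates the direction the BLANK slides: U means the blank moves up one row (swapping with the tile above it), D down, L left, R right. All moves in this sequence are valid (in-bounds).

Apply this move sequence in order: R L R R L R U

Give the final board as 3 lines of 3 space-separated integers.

Answer: 3 6 7
2 1 0
5 4 8

Derivation:
After move 1 (R):
3 6 7
2 1 8
5 0 4

After move 2 (L):
3 6 7
2 1 8
0 5 4

After move 3 (R):
3 6 7
2 1 8
5 0 4

After move 4 (R):
3 6 7
2 1 8
5 4 0

After move 5 (L):
3 6 7
2 1 8
5 0 4

After move 6 (R):
3 6 7
2 1 8
5 4 0

After move 7 (U):
3 6 7
2 1 0
5 4 8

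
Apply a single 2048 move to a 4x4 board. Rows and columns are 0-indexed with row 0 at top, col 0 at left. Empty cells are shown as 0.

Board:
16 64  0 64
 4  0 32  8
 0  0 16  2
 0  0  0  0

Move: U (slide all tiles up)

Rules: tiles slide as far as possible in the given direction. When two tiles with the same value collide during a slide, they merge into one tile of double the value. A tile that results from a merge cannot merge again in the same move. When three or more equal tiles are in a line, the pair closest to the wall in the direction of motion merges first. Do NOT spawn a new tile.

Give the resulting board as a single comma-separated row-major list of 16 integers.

Answer: 16, 64, 32, 64, 4, 0, 16, 8, 0, 0, 0, 2, 0, 0, 0, 0

Derivation:
Slide up:
col 0: [16, 4, 0, 0] -> [16, 4, 0, 0]
col 1: [64, 0, 0, 0] -> [64, 0, 0, 0]
col 2: [0, 32, 16, 0] -> [32, 16, 0, 0]
col 3: [64, 8, 2, 0] -> [64, 8, 2, 0]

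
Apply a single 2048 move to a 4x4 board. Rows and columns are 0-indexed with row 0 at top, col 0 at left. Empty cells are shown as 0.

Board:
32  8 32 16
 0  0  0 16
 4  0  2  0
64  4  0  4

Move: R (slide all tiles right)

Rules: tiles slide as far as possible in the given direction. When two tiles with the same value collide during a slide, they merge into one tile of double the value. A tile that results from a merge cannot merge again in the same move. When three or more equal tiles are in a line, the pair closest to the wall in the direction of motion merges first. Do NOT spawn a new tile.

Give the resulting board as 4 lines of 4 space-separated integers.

Slide right:
row 0: [32, 8, 32, 16] -> [32, 8, 32, 16]
row 1: [0, 0, 0, 16] -> [0, 0, 0, 16]
row 2: [4, 0, 2, 0] -> [0, 0, 4, 2]
row 3: [64, 4, 0, 4] -> [0, 0, 64, 8]

Answer: 32  8 32 16
 0  0  0 16
 0  0  4  2
 0  0 64  8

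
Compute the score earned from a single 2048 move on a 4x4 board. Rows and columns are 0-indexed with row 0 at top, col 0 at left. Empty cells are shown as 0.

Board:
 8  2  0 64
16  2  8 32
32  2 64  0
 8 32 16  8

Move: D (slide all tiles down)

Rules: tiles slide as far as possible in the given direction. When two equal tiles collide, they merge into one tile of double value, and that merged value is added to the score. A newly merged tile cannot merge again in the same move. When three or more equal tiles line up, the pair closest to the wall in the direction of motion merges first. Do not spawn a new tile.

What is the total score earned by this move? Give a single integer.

Slide down:
col 0: [8, 16, 32, 8] -> [8, 16, 32, 8]  score +0 (running 0)
col 1: [2, 2, 2, 32] -> [0, 2, 4, 32]  score +4 (running 4)
col 2: [0, 8, 64, 16] -> [0, 8, 64, 16]  score +0 (running 4)
col 3: [64, 32, 0, 8] -> [0, 64, 32, 8]  score +0 (running 4)
Board after move:
 8  0  0  0
16  2  8 64
32  4 64 32
 8 32 16  8

Answer: 4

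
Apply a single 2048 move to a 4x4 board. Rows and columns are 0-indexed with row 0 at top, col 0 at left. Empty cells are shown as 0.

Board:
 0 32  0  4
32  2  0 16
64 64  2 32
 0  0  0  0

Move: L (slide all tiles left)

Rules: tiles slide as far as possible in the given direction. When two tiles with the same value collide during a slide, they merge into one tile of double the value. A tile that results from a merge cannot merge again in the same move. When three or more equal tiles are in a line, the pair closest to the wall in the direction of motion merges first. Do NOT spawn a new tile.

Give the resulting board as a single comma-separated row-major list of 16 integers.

Slide left:
row 0: [0, 32, 0, 4] -> [32, 4, 0, 0]
row 1: [32, 2, 0, 16] -> [32, 2, 16, 0]
row 2: [64, 64, 2, 32] -> [128, 2, 32, 0]
row 3: [0, 0, 0, 0] -> [0, 0, 0, 0]

Answer: 32, 4, 0, 0, 32, 2, 16, 0, 128, 2, 32, 0, 0, 0, 0, 0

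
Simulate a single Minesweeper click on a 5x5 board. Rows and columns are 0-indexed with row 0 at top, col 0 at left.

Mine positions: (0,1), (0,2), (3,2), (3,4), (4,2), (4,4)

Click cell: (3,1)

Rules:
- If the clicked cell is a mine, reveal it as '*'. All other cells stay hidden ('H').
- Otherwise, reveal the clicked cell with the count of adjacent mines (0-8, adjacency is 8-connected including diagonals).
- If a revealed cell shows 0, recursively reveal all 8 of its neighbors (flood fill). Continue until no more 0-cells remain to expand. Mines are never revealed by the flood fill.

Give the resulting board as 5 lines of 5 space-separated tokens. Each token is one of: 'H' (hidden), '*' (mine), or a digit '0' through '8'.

H H H H H
H H H H H
H H H H H
H 2 H H H
H H H H H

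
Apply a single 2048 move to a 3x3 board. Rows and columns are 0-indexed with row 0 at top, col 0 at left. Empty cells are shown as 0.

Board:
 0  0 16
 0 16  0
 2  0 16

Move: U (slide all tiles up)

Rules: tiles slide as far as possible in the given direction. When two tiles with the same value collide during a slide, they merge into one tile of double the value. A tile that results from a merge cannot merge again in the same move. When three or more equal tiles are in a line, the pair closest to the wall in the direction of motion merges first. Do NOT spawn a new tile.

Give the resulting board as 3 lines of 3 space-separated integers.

Slide up:
col 0: [0, 0, 2] -> [2, 0, 0]
col 1: [0, 16, 0] -> [16, 0, 0]
col 2: [16, 0, 16] -> [32, 0, 0]

Answer:  2 16 32
 0  0  0
 0  0  0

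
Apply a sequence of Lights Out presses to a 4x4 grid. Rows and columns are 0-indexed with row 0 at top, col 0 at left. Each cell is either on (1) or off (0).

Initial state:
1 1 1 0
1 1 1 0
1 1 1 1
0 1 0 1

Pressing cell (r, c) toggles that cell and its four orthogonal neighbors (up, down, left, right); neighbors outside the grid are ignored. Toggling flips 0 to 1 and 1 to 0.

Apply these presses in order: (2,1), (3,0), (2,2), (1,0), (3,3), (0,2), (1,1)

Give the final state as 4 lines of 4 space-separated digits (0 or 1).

After press 1 at (2,1):
1 1 1 0
1 0 1 0
0 0 0 1
0 0 0 1

After press 2 at (3,0):
1 1 1 0
1 0 1 0
1 0 0 1
1 1 0 1

After press 3 at (2,2):
1 1 1 0
1 0 0 0
1 1 1 0
1 1 1 1

After press 4 at (1,0):
0 1 1 0
0 1 0 0
0 1 1 0
1 1 1 1

After press 5 at (3,3):
0 1 1 0
0 1 0 0
0 1 1 1
1 1 0 0

After press 6 at (0,2):
0 0 0 1
0 1 1 0
0 1 1 1
1 1 0 0

After press 7 at (1,1):
0 1 0 1
1 0 0 0
0 0 1 1
1 1 0 0

Answer: 0 1 0 1
1 0 0 0
0 0 1 1
1 1 0 0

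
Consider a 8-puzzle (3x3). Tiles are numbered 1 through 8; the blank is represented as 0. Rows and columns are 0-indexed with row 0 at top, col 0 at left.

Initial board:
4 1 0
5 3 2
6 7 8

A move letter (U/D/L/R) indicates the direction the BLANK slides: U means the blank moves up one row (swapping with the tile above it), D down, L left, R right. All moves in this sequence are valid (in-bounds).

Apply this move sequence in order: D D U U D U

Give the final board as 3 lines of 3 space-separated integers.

Answer: 4 1 0
5 3 2
6 7 8

Derivation:
After move 1 (D):
4 1 2
5 3 0
6 7 8

After move 2 (D):
4 1 2
5 3 8
6 7 0

After move 3 (U):
4 1 2
5 3 0
6 7 8

After move 4 (U):
4 1 0
5 3 2
6 7 8

After move 5 (D):
4 1 2
5 3 0
6 7 8

After move 6 (U):
4 1 0
5 3 2
6 7 8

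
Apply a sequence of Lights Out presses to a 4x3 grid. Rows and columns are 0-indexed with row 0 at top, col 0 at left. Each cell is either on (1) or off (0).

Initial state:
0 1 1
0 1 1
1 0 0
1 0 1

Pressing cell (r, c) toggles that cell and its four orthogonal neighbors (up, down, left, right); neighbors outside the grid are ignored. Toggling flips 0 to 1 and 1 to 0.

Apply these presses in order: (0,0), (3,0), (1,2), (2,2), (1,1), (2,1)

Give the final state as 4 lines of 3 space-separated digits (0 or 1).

Answer: 1 1 0
0 0 0
1 1 1
0 0 0

Derivation:
After press 1 at (0,0):
1 0 1
1 1 1
1 0 0
1 0 1

After press 2 at (3,0):
1 0 1
1 1 1
0 0 0
0 1 1

After press 3 at (1,2):
1 0 0
1 0 0
0 0 1
0 1 1

After press 4 at (2,2):
1 0 0
1 0 1
0 1 0
0 1 0

After press 5 at (1,1):
1 1 0
0 1 0
0 0 0
0 1 0

After press 6 at (2,1):
1 1 0
0 0 0
1 1 1
0 0 0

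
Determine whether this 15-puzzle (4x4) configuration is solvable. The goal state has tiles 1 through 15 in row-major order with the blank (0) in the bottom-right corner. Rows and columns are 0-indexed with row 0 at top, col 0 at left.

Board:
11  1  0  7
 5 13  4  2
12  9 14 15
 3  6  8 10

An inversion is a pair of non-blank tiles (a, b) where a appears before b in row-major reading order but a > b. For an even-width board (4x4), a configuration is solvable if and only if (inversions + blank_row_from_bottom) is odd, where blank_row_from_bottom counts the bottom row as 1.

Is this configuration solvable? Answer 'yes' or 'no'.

Inversions: 44
Blank is in row 0 (0-indexed from top), which is row 4 counting from the bottom (bottom = 1).
44 + 4 = 48, which is even, so the puzzle is not solvable.

Answer: no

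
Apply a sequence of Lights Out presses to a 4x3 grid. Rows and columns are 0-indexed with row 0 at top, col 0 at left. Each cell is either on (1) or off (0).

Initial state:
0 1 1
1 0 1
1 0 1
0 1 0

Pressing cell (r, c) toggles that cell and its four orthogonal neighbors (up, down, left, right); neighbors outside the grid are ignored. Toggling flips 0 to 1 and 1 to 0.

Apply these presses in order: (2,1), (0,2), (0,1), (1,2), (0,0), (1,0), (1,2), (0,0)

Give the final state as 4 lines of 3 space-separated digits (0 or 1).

After press 1 at (2,1):
0 1 1
1 1 1
0 1 0
0 0 0

After press 2 at (0,2):
0 0 0
1 1 0
0 1 0
0 0 0

After press 3 at (0,1):
1 1 1
1 0 0
0 1 0
0 0 0

After press 4 at (1,2):
1 1 0
1 1 1
0 1 1
0 0 0

After press 5 at (0,0):
0 0 0
0 1 1
0 1 1
0 0 0

After press 6 at (1,0):
1 0 0
1 0 1
1 1 1
0 0 0

After press 7 at (1,2):
1 0 1
1 1 0
1 1 0
0 0 0

After press 8 at (0,0):
0 1 1
0 1 0
1 1 0
0 0 0

Answer: 0 1 1
0 1 0
1 1 0
0 0 0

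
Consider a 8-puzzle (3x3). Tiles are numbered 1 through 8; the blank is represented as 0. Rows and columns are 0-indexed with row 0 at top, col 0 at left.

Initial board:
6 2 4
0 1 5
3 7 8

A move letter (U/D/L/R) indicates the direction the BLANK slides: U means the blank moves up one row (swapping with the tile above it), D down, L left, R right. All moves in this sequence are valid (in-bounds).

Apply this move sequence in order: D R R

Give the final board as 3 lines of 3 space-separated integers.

After move 1 (D):
6 2 4
3 1 5
0 7 8

After move 2 (R):
6 2 4
3 1 5
7 0 8

After move 3 (R):
6 2 4
3 1 5
7 8 0

Answer: 6 2 4
3 1 5
7 8 0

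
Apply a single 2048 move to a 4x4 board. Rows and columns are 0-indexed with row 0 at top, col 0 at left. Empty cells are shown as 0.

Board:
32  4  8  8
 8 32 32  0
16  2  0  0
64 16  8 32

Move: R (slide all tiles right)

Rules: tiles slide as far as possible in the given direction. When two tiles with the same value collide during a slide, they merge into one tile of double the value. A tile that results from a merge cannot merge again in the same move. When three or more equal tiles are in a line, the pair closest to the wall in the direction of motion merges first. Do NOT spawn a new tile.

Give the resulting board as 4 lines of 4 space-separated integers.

Slide right:
row 0: [32, 4, 8, 8] -> [0, 32, 4, 16]
row 1: [8, 32, 32, 0] -> [0, 0, 8, 64]
row 2: [16, 2, 0, 0] -> [0, 0, 16, 2]
row 3: [64, 16, 8, 32] -> [64, 16, 8, 32]

Answer:  0 32  4 16
 0  0  8 64
 0  0 16  2
64 16  8 32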